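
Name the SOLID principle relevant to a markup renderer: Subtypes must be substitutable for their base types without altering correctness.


This describes the Liskov Substitution Principle (LSP)

Liskov Substitution Principle (LSP)


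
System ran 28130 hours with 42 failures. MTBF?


Formula: MTBF = Total operating time / Number of failures
MTBF = 28130 / 42
MTBF = 669.76 hours

669.76 hours


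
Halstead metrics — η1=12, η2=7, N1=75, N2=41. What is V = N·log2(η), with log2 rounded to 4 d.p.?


Formula: V = N * log2(η), where N = N1 + N2 and η = η1 + η2
η = 12 + 7 = 19
N = 75 + 41 = 116
log2(19) ≈ 4.2479
V = 116 * 4.2479 = 492.76

492.76


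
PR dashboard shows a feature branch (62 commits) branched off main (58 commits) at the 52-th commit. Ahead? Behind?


Common ancestor: commit #52
feature commits after divergence: 62 - 52 = 10
main commits after divergence: 58 - 52 = 6
feature is 10 commits ahead of main
main is 6 commits ahead of feature

feature ahead: 10, main ahead: 6


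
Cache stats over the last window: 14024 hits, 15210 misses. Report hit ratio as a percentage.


Formula: hit rate = hits / (hits + misses) * 100
hit rate = 14024 / (14024 + 15210) * 100
hit rate = 14024 / 29234 * 100
hit rate = 47.97%

47.97%


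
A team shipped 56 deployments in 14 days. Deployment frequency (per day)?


Formula: deployments per day = releases / days
= 56 / 14
= 4.0 deploys/day
(equivalently, 28.0 deploys/week)

4.0 deploys/day


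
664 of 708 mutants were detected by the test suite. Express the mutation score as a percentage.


Mutation score = killed / total * 100
Mutation score = 664 / 708 * 100
Mutation score = 93.79%

93.79%


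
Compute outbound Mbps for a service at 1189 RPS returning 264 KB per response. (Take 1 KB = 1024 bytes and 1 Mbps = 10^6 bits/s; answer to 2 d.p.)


Formula: Mbps = payload_bytes * RPS * 8 / 1e6
Payload per request = 264 KB = 264 * 1024 = 270336 bytes
Total bytes/sec = 270336 * 1189 = 321429504
Total bits/sec = 321429504 * 8 = 2571436032
Mbps = 2571436032 / 1e6 = 2571.44

2571.44 Mbps


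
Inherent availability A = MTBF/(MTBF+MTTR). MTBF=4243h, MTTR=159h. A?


Availability = MTBF / (MTBF + MTTR)
Availability = 4243 / (4243 + 159)
Availability = 4243 / 4402
Availability = 96.388%

96.388%


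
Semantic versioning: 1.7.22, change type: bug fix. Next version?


Current: 1.7.22
Change category: 'bug fix' → patch bump
SemVer rule: patch bump → increment PATCH (MAJOR and MINOR unchanged)
New: 1.7.23

1.7.23


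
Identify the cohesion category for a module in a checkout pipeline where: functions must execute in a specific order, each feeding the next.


Reasoning: Output of one is input to next
Type: Sequential cohesion

Sequential cohesion


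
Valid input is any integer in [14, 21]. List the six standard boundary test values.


Range: [14, 21]
Boundaries: just below min, min, min+1, max-1, max, just above max
Values: [13, 14, 15, 20, 21, 22]

[13, 14, 15, 20, 21, 22]


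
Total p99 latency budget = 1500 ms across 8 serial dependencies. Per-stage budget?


Formula: per_stage = total_budget / stages
per_stage = 1500 / 8
per_stage = 187.5 ms

187.5 ms


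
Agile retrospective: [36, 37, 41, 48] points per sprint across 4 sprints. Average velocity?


Formula: Avg velocity = Total points / Number of sprints
Points: [36, 37, 41, 48]
Sum = 36 + 37 + 41 + 48 = 162
Avg velocity = 162 / 4 = 40.5 points/sprint

40.5 points/sprint


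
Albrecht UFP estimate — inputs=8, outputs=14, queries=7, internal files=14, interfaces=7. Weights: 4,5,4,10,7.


UFP = EI*4 + EO*5 + EQ*4 + ILF*10 + EIF*7
UFP = 8*4 + 14*5 + 7*4 + 14*10 + 7*7
UFP = 32 + 70 + 28 + 140 + 49
UFP = 319

319


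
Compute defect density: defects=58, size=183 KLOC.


Defect density = defects / KLOC
Defect density = 58 / 183
Defect density = 0.317 defects/KLOC

0.317 defects/KLOC


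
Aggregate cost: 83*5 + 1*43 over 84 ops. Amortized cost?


Formula: Amortized cost = Total cost / Operations
Total cost = (83 * 5) + (1 * 43)
Total cost = 415 + 43 = 458
Amortized = 458 / 84 = 5.4524

5.4524


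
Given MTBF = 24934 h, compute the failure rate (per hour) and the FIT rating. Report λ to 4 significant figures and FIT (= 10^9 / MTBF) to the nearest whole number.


Formula: λ = 1 / MTBF; FIT = λ × 1e9 = 1e9 / MTBF
λ = 1 / 24934 ≈ 4.011e-05 failures/hour
FIT = 1e9 / 24934 ≈ 40106 failures per 1e9 hours (nearest whole number)

λ = 4.011e-05 /h, FIT = 40106


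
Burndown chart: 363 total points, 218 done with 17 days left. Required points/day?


Formula: Required rate = Remaining points / Days left
Remaining = 363 - 218 = 145 points
Required rate = 145 / 17 = 8.53 points/day

8.53 points/day


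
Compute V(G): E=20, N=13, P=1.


Formula: V(G) = E - N + 2P
V(G) = 20 - 13 + 2*1
V(G) = 7 + 2
V(G) = 9

9


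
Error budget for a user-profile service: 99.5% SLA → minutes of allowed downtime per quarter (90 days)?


Formula: allowed downtime = period * (100 - SLA) / 100
Period (quarter (90 days)) = 129600 minutes
Unavailability fraction = (100 - 99.5) / 100
Allowed downtime = 129600 * (100 - 99.5) / 100
Allowed downtime = 648.0 minutes

648.0 minutes


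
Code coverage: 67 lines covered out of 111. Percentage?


Coverage = covered / total * 100
Coverage = 67 / 111 * 100
Coverage = 60.36%

60.36%


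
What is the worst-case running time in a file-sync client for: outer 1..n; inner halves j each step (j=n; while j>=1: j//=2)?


Reasoning: n times log n
Complexity: O(n log n)

O(n log n)


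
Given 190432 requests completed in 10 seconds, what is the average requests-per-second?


Formula: throughput = requests / seconds
throughput = 190432 / 10
throughput = 19043.2 requests/second

19043.2 requests/second


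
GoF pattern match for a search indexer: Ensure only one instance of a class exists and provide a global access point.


This matches the Singleton pattern

Singleton


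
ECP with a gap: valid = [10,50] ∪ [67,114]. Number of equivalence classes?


Valid ranges: [10,50] and [67,114]
Class 1: x < 10 — invalid
Class 2: 10 ≤ x ≤ 50 — valid
Class 3: 50 < x < 67 — invalid (gap between ranges)
Class 4: 67 ≤ x ≤ 114 — valid
Class 5: x > 114 — invalid
Total equivalence classes: 5

5 equivalence classes


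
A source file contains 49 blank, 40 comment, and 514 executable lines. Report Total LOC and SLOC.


Total LOC = blank + comment + code
Total LOC = 49 + 40 + 514 = 603
SLOC (source only) = code = 514

Total LOC: 603, SLOC: 514


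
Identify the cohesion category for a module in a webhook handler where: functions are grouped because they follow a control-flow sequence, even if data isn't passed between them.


Reasoning: Grouped by order of execution within a routine, not by data flow
Type: Procedural cohesion

Procedural cohesion


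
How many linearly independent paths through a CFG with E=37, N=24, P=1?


Formula: V(G) = E - N + 2P
V(G) = 37 - 24 + 2*1
V(G) = 13 + 2
V(G) = 15

15


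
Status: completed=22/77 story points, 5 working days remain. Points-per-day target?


Formula: Required rate = Remaining points / Days left
Remaining = 77 - 22 = 55 points
Required rate = 55 / 5 = 11.0 points/day

11.0 points/day


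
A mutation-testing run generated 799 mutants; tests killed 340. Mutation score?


Mutation score = killed / total * 100
Mutation score = 340 / 799 * 100
Mutation score = 42.55%

42.55%


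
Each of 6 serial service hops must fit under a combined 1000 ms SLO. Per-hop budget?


Formula: per_stage = total_budget / stages
per_stage = 1000 / 6
per_stage = 166.67 ms

166.67 ms


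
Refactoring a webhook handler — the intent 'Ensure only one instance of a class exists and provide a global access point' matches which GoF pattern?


This matches the Singleton pattern

Singleton


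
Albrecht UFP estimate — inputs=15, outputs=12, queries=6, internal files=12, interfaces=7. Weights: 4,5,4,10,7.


UFP = EI*4 + EO*5 + EQ*4 + ILF*10 + EIF*7
UFP = 15*4 + 12*5 + 6*4 + 12*10 + 7*7
UFP = 60 + 60 + 24 + 120 + 49
UFP = 313

313


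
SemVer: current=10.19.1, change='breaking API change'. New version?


Current: 10.19.1
Change category: 'breaking API change' → major bump
SemVer rule: major bump → increment MAJOR, reset MINOR and PATCH to 0
New: 11.0.0

11.0.0


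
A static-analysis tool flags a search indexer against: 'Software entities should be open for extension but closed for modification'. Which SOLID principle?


This describes the Open/Closed Principle (OCP)

Open/Closed Principle (OCP)


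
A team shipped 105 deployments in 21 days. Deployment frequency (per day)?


Formula: deployments per day = releases / days
= 105 / 21
= 5.0 deploys/day
(equivalently, 35.0 deploys/week)

5.0 deploys/day


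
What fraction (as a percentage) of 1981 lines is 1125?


Coverage = covered / total * 100
Coverage = 1125 / 1981 * 100
Coverage = 56.79%

56.79%


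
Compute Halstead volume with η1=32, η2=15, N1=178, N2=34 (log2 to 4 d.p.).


Formula: V = N * log2(η), where N = N1 + N2 and η = η1 + η2
η = 32 + 15 = 47
N = 178 + 34 = 212
log2(47) ≈ 5.5546
V = 212 * 5.5546 = 1177.58

1177.58


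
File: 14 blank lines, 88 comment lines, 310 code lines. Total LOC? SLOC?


Total LOC = blank + comment + code
Total LOC = 14 + 88 + 310 = 412
SLOC (source only) = code = 310

Total LOC: 412, SLOC: 310


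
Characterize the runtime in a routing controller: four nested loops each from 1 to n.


Reasoning: four levels of nesting
Complexity: O(n^4)

O(n^4)


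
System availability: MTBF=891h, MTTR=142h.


Availability = MTBF / (MTBF + MTTR)
Availability = 891 / (891 + 142)
Availability = 891 / 1033
Availability = 86.2536%

86.2536%


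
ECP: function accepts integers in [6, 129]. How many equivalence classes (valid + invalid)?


Valid range: [6, 129]
Class 1: x < 6 — invalid
Class 2: 6 ≤ x ≤ 129 — valid
Class 3: x > 129 — invalid
Total equivalence classes: 3

3 equivalence classes


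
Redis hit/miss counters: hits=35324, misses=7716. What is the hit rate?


Formula: hit rate = hits / (hits + misses) * 100
hit rate = 35324 / (35324 + 7716) * 100
hit rate = 35324 / 43040 * 100
hit rate = 82.07%

82.07%


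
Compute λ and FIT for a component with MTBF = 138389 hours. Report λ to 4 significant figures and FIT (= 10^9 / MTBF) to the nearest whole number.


Formula: λ = 1 / MTBF; FIT = λ × 1e9 = 1e9 / MTBF
λ = 1 / 138389 ≈ 7.226e-06 failures/hour
FIT = 1e9 / 138389 ≈ 7226 failures per 1e9 hours (nearest whole number)

λ = 7.226e-06 /h, FIT = 7226


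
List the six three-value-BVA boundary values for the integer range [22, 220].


Range: [22, 220]
Boundaries: just below min, min, min+1, max-1, max, just above max
Values: [21, 22, 23, 219, 220, 221]

[21, 22, 23, 219, 220, 221]


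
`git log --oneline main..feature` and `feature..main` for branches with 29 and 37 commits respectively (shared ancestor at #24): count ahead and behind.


Common ancestor: commit #24
feature commits after divergence: 29 - 24 = 5
main commits after divergence: 37 - 24 = 13
feature is 5 commits ahead of main
main is 13 commits ahead of feature

feature ahead: 5, main ahead: 13


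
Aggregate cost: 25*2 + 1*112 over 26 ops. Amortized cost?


Formula: Amortized cost = Total cost / Operations
Total cost = (25 * 2) + (1 * 112)
Total cost = 50 + 112 = 162
Amortized = 162 / 26 = 6.2308

6.2308


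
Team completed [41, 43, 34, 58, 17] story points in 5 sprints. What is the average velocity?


Formula: Avg velocity = Total points / Number of sprints
Points: [41, 43, 34, 58, 17]
Sum = 41 + 43 + 34 + 58 + 17 = 193
Avg velocity = 193 / 5 = 38.6 points/sprint

38.6 points/sprint


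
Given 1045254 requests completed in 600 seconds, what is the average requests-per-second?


Formula: throughput = requests / seconds
throughput = 1045254 / 600
throughput = 1742.09 requests/second

1742.09 requests/second


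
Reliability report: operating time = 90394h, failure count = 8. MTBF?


Formula: MTBF = Total operating time / Number of failures
MTBF = 90394 / 8
MTBF = 11299.25 hours

11299.25 hours


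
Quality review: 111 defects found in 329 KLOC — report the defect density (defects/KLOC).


Defect density = defects / KLOC
Defect density = 111 / 329
Defect density = 0.337 defects/KLOC

0.337 defects/KLOC


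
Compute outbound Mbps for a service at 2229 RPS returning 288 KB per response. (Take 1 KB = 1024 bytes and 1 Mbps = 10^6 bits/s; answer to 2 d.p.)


Formula: Mbps = payload_bytes * RPS * 8 / 1e6
Payload per request = 288 KB = 288 * 1024 = 294912 bytes
Total bytes/sec = 294912 * 2229 = 657358848
Total bits/sec = 657358848 * 8 = 5258870784
Mbps = 5258870784 / 1e6 = 5258.87

5258.87 Mbps


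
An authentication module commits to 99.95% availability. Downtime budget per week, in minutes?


Formula: allowed downtime = period * (100 - SLA) / 100
Period (week) = 10080 minutes
Unavailability fraction = (100 - 99.95) / 100
Allowed downtime = 10080 * (100 - 99.95) / 100
Allowed downtime = 5.04 minutes

5.04 minutes


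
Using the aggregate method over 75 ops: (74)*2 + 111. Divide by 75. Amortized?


Formula: Amortized cost = Total cost / Operations
Total cost = (74 * 2) + (1 * 111)
Total cost = 148 + 111 = 259
Amortized = 259 / 75 = 3.4533

3.4533


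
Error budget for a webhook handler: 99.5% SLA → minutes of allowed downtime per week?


Formula: allowed downtime = period * (100 - SLA) / 100
Period (week) = 10080 minutes
Unavailability fraction = (100 - 99.5) / 100
Allowed downtime = 10080 * (100 - 99.5) / 100
Allowed downtime = 50.4 minutes

50.4 minutes


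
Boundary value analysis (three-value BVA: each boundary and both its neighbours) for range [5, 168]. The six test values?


Range: [5, 168]
Boundaries: just below min, min, min+1, max-1, max, just above max
Values: [4, 5, 6, 167, 168, 169]

[4, 5, 6, 167, 168, 169]


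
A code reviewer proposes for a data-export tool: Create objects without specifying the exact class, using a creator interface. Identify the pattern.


This matches the Factory Method pattern

Factory Method


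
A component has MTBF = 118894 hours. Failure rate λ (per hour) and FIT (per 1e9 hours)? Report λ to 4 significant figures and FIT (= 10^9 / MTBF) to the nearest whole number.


Formula: λ = 1 / MTBF; FIT = λ × 1e9 = 1e9 / MTBF
λ = 1 / 118894 ≈ 8.411e-06 failures/hour
FIT = 1e9 / 118894 ≈ 8411 failures per 1e9 hours (nearest whole number)

λ = 8.411e-06 /h, FIT = 8411


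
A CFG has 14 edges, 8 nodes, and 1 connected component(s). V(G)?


Formula: V(G) = E - N + 2P
V(G) = 14 - 8 + 2*1
V(G) = 6 + 2
V(G) = 8

8


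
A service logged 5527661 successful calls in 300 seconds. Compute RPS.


Formula: throughput = requests / seconds
throughput = 5527661 / 300
throughput = 18425.54 requests/second

18425.54 requests/second


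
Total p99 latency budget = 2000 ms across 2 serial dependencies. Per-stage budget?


Formula: per_stage = total_budget / stages
per_stage = 2000 / 2
per_stage = 1000.0 ms

1000.0 ms


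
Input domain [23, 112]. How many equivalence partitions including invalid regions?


Valid range: [23, 112]
Class 1: x < 23 — invalid
Class 2: 23 ≤ x ≤ 112 — valid
Class 3: x > 112 — invalid
Total equivalence classes: 3

3 equivalence classes


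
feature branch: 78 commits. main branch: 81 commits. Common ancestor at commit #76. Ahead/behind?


Common ancestor: commit #76
feature commits after divergence: 78 - 76 = 2
main commits after divergence: 81 - 76 = 5
feature is 2 commits ahead of main
main is 5 commits ahead of feature

feature ahead: 2, main ahead: 5


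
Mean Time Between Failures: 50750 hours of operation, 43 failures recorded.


Formula: MTBF = Total operating time / Number of failures
MTBF = 50750 / 43
MTBF = 1180.23 hours

1180.23 hours


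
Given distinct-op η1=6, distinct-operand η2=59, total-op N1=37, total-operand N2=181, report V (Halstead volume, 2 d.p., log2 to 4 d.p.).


Formula: V = N * log2(η), where N = N1 + N2 and η = η1 + η2
η = 6 + 59 = 65
N = 37 + 181 = 218
log2(65) ≈ 6.0224
V = 218 * 6.0224 = 1312.88

1312.88


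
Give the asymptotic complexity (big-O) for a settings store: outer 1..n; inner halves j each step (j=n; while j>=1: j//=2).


Reasoning: n times log n
Complexity: O(n log n)

O(n log n)


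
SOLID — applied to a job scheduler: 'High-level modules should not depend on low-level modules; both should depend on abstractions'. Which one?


This describes the Dependency Inversion Principle (DIP)

Dependency Inversion Principle (DIP)


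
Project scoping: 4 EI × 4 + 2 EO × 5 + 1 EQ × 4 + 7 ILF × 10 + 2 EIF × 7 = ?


UFP = EI*4 + EO*5 + EQ*4 + ILF*10 + EIF*7
UFP = 4*4 + 2*5 + 1*4 + 7*10 + 2*7
UFP = 16 + 10 + 4 + 70 + 14
UFP = 114

114


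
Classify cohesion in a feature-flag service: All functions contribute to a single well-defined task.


Reasoning: Best: single purpose
Type: Functional cohesion

Functional cohesion


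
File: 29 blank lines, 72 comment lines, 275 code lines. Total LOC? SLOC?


Total LOC = blank + comment + code
Total LOC = 29 + 72 + 275 = 376
SLOC (source only) = code = 275

Total LOC: 376, SLOC: 275


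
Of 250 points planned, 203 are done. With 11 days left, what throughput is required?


Formula: Required rate = Remaining points / Days left
Remaining = 250 - 203 = 47 points
Required rate = 47 / 11 = 4.27 points/day

4.27 points/day


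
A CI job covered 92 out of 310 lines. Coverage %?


Coverage = covered / total * 100
Coverage = 92 / 310 * 100
Coverage = 29.68%

29.68%


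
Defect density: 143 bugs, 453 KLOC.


Defect density = defects / KLOC
Defect density = 143 / 453
Defect density = 0.316 defects/KLOC

0.316 defects/KLOC


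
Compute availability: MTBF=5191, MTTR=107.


Availability = MTBF / (MTBF + MTTR)
Availability = 5191 / (5191 + 107)
Availability = 5191 / 5298
Availability = 97.9804%

97.9804%


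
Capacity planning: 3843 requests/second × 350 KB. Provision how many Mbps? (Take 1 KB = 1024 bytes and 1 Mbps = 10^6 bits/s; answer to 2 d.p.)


Formula: Mbps = payload_bytes * RPS * 8 / 1e6
Payload per request = 350 KB = 350 * 1024 = 358400 bytes
Total bytes/sec = 358400 * 3843 = 1377331200
Total bits/sec = 1377331200 * 8 = 11018649600
Mbps = 11018649600 / 1e6 = 11018.65

11018.65 Mbps


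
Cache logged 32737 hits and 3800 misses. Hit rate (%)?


Formula: hit rate = hits / (hits + misses) * 100
hit rate = 32737 / (32737 + 3800) * 100
hit rate = 32737 / 36537 * 100
hit rate = 89.6%

89.6%


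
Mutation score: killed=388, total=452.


Mutation score = killed / total * 100
Mutation score = 388 / 452 * 100
Mutation score = 85.84%

85.84%


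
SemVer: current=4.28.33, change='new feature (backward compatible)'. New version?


Current: 4.28.33
Change category: 'new feature (backward compatible)' → minor bump
SemVer rule: minor bump → increment MINOR, reset PATCH to 0 (MAJOR unchanged)
New: 4.29.0

4.29.0


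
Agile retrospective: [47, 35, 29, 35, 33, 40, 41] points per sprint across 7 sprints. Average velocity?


Formula: Avg velocity = Total points / Number of sprints
Points: [47, 35, 29, 35, 33, 40, 41]
Sum = 47 + 35 + 29 + 35 + 33 + 40 + 41 = 260
Avg velocity = 260 / 7 = 37.14 points/sprint

37.14 points/sprint


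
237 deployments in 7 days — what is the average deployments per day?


Formula: deployments per day = releases / days
= 237 / 7
= 33.857 deploys/day
(equivalently, 237.0 deploys/week)

33.857 deploys/day


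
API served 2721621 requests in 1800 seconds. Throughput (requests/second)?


Formula: throughput = requests / seconds
throughput = 2721621 / 1800
throughput = 1512.01 requests/second

1512.01 requests/second


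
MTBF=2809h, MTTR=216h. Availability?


Availability = MTBF / (MTBF + MTTR)
Availability = 2809 / (2809 + 216)
Availability = 2809 / 3025
Availability = 92.8595%

92.8595%


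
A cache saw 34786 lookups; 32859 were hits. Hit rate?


Formula: hit rate = hits / (hits + misses) * 100
hit rate = 32859 / (32859 + 1927) * 100
hit rate = 32859 / 34786 * 100
hit rate = 94.46%

94.46%


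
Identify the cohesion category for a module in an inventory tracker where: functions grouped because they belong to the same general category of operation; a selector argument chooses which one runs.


Reasoning: Grouped by category of activity, not by data or sequence
Type: Logical cohesion

Logical cohesion


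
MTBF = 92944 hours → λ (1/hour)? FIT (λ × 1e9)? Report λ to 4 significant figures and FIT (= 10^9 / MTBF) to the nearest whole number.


Formula: λ = 1 / MTBF; FIT = λ × 1e9 = 1e9 / MTBF
λ = 1 / 92944 ≈ 1.076e-05 failures/hour
FIT = 1e9 / 92944 ≈ 10759 failures per 1e9 hours (nearest whole number)

λ = 1.076e-05 /h, FIT = 10759


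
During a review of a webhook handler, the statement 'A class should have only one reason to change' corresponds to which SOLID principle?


This describes the Single Responsibility Principle (SRP)

Single Responsibility Principle (SRP)


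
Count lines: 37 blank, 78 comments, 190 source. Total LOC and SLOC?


Total LOC = blank + comment + code
Total LOC = 37 + 78 + 190 = 305
SLOC (source only) = code = 190

Total LOC: 305, SLOC: 190


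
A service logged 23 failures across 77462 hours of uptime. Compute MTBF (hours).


Formula: MTBF = Total operating time / Number of failures
MTBF = 77462 / 23
MTBF = 3367.91 hours

3367.91 hours


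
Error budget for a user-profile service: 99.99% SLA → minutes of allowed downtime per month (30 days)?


Formula: allowed downtime = period * (100 - SLA) / 100
Period (month (30 days)) = 43200 minutes
Unavailability fraction = (100 - 99.99) / 100
Allowed downtime = 43200 * (100 - 99.99) / 100
Allowed downtime = 4.32 minutes

4.32 minutes


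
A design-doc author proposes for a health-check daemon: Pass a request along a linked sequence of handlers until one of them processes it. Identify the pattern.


This matches the Chain of Responsibility pattern

Chain of Responsibility


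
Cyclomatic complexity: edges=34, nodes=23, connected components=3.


Formula: V(G) = E - N + 2P
V(G) = 34 - 23 + 2*3
V(G) = 11 + 6
V(G) = 17

17


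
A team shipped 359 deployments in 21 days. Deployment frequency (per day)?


Formula: deployments per day = releases / days
= 359 / 21
= 17.095 deploys/day
(equivalently, 119.67 deploys/week)

17.095 deploys/day


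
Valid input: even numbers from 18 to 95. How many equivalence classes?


Constraint: even integers in [18, 95]
Class 1: x < 18 — out-of-range invalid
Class 2: x in [18,95] but odd — wrong type invalid
Class 3: x in [18,95] and even — valid
Class 4: x > 95 — out-of-range invalid
Total equivalence classes: 4

4 equivalence classes


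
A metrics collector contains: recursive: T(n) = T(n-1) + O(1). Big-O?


Reasoning: linear recursion with constant work per frame
Complexity: O(n)

O(n)


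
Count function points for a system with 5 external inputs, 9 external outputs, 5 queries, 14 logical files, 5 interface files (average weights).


UFP = EI*4 + EO*5 + EQ*4 + ILF*10 + EIF*7
UFP = 5*4 + 9*5 + 5*4 + 14*10 + 5*7
UFP = 20 + 45 + 20 + 140 + 35
UFP = 260

260


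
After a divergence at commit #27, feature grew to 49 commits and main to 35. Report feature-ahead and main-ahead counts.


Common ancestor: commit #27
feature commits after divergence: 49 - 27 = 22
main commits after divergence: 35 - 27 = 8
feature is 22 commits ahead of main
main is 8 commits ahead of feature

feature ahead: 22, main ahead: 8


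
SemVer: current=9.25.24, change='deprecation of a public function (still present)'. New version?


Current: 9.25.24
Change category: 'deprecation of a public function (still present)' → minor bump
SemVer rule: minor bump → increment MINOR, reset PATCH to 0 (MAJOR unchanged)
New: 9.26.0

9.26.0


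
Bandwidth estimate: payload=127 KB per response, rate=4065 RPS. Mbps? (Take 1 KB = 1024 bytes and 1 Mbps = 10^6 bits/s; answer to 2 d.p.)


Formula: Mbps = payload_bytes * RPS * 8 / 1e6
Payload per request = 127 KB = 127 * 1024 = 130048 bytes
Total bytes/sec = 130048 * 4065 = 528645120
Total bits/sec = 528645120 * 8 = 4229160960
Mbps = 4229160960 / 1e6 = 4229.16

4229.16 Mbps


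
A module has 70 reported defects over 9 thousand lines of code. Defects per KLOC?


Defect density = defects / KLOC
Defect density = 70 / 9
Defect density = 7.778 defects/KLOC

7.778 defects/KLOC


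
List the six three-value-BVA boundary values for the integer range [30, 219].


Range: [30, 219]
Boundaries: just below min, min, min+1, max-1, max, just above max
Values: [29, 30, 31, 218, 219, 220]

[29, 30, 31, 218, 219, 220]


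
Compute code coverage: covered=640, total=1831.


Coverage = covered / total * 100
Coverage = 640 / 1831 * 100
Coverage = 34.95%

34.95%


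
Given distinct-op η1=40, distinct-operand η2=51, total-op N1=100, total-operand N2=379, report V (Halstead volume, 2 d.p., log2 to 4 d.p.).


Formula: V = N * log2(η), where N = N1 + N2 and η = η1 + η2
η = 40 + 51 = 91
N = 100 + 379 = 479
log2(91) ≈ 6.5078
V = 479 * 6.5078 = 3117.24

3117.24


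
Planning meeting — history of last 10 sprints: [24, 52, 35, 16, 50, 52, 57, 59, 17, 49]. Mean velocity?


Formula: Avg velocity = Total points / Number of sprints
Points: [24, 52, 35, 16, 50, 52, 57, 59, 17, 49]
Sum = 24 + 52 + 35 + 16 + 50 + 52 + 57 + 59 + 17 + 49 = 411
Avg velocity = 411 / 10 = 41.1 points/sprint

41.1 points/sprint


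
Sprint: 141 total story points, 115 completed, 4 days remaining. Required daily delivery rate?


Formula: Required rate = Remaining points / Days left
Remaining = 141 - 115 = 26 points
Required rate = 26 / 4 = 6.5 points/day

6.5 points/day


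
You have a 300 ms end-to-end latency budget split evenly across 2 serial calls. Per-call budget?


Formula: per_stage = total_budget / stages
per_stage = 300 / 2
per_stage = 150.0 ms

150.0 ms


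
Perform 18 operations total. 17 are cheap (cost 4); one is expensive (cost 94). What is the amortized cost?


Formula: Amortized cost = Total cost / Operations
Total cost = (17 * 4) + (1 * 94)
Total cost = 68 + 94 = 162
Amortized = 162 / 18 = 9.0

9.0


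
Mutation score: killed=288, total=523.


Mutation score = killed / total * 100
Mutation score = 288 / 523 * 100
Mutation score = 55.07%

55.07%


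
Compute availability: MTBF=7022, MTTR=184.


Availability = MTBF / (MTBF + MTTR)
Availability = 7022 / (7022 + 184)
Availability = 7022 / 7206
Availability = 97.4466%

97.4466%


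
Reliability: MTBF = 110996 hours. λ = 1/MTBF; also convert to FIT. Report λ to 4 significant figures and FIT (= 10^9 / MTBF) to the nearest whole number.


Formula: λ = 1 / MTBF; FIT = λ × 1e9 = 1e9 / MTBF
λ = 1 / 110996 ≈ 9.009e-06 failures/hour
FIT = 1e9 / 110996 ≈ 9009 failures per 1e9 hours (nearest whole number)

λ = 9.009e-06 /h, FIT = 9009


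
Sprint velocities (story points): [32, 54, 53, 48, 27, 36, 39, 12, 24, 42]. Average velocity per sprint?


Formula: Avg velocity = Total points / Number of sprints
Points: [32, 54, 53, 48, 27, 36, 39, 12, 24, 42]
Sum = 32 + 54 + 53 + 48 + 27 + 36 + 39 + 12 + 24 + 42 = 367
Avg velocity = 367 / 10 = 36.7 points/sprint

36.7 points/sprint


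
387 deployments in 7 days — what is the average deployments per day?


Formula: deployments per day = releases / days
= 387 / 7
= 55.286 deploys/day
(equivalently, 387.0 deploys/week)

55.286 deploys/day


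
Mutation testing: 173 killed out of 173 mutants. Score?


Mutation score = killed / total * 100
Mutation score = 173 / 173 * 100
Mutation score = 100.0%

100.0%


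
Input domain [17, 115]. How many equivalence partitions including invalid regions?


Valid range: [17, 115]
Class 1: x < 17 — invalid
Class 2: 17 ≤ x ≤ 115 — valid
Class 3: x > 115 — invalid
Total equivalence classes: 3

3 equivalence classes


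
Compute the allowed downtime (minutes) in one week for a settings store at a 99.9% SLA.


Formula: allowed downtime = period * (100 - SLA) / 100
Period (week) = 10080 minutes
Unavailability fraction = (100 - 99.9) / 100
Allowed downtime = 10080 * (100 - 99.9) / 100
Allowed downtime = 10.08 minutes

10.08 minutes


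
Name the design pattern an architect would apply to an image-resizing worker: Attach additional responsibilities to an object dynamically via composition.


This matches the Decorator pattern

Decorator


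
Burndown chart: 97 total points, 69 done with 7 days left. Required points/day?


Formula: Required rate = Remaining points / Days left
Remaining = 97 - 69 = 28 points
Required rate = 28 / 7 = 4.0 points/day

4.0 points/day


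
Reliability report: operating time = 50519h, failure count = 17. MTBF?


Formula: MTBF = Total operating time / Number of failures
MTBF = 50519 / 17
MTBF = 2971.71 hours

2971.71 hours


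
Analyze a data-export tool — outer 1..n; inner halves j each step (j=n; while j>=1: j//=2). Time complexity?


Reasoning: n times log n
Complexity: O(n log n)

O(n log n)


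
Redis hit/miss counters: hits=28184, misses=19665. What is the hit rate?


Formula: hit rate = hits / (hits + misses) * 100
hit rate = 28184 / (28184 + 19665) * 100
hit rate = 28184 / 47849 * 100
hit rate = 58.9%

58.9%


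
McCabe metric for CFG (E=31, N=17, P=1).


Formula: V(G) = E - N + 2P
V(G) = 31 - 17 + 2*1
V(G) = 14 + 2
V(G) = 16

16


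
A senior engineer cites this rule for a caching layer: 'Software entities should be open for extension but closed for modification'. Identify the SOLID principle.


This describes the Open/Closed Principle (OCP)

Open/Closed Principle (OCP)


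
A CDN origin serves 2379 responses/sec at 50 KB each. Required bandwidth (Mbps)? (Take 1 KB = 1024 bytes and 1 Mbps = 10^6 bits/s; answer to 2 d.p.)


Formula: Mbps = payload_bytes * RPS * 8 / 1e6
Payload per request = 50 KB = 50 * 1024 = 51200 bytes
Total bytes/sec = 51200 * 2379 = 121804800
Total bits/sec = 121804800 * 8 = 974438400
Mbps = 974438400 / 1e6 = 974.44

974.44 Mbps


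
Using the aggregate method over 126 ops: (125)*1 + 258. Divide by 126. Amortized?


Formula: Amortized cost = Total cost / Operations
Total cost = (125 * 1) + (1 * 258)
Total cost = 125 + 258 = 383
Amortized = 383 / 126 = 3.0397

3.0397


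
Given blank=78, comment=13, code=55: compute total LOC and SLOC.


Total LOC = blank + comment + code
Total LOC = 78 + 13 + 55 = 146
SLOC (source only) = code = 55

Total LOC: 146, SLOC: 55


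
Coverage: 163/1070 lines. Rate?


Coverage = covered / total * 100
Coverage = 163 / 1070 * 100
Coverage = 15.23%

15.23%


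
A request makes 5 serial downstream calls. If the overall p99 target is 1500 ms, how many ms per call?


Formula: per_stage = total_budget / stages
per_stage = 1500 / 5
per_stage = 300.0 ms

300.0 ms


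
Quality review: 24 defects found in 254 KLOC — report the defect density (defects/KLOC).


Defect density = defects / KLOC
Defect density = 24 / 254
Defect density = 0.094 defects/KLOC

0.094 defects/KLOC


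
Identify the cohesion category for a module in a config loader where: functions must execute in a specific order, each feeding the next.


Reasoning: Output of one is input to next
Type: Sequential cohesion

Sequential cohesion


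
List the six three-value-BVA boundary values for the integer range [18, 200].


Range: [18, 200]
Boundaries: just below min, min, min+1, max-1, max, just above max
Values: [17, 18, 19, 199, 200, 201]

[17, 18, 19, 199, 200, 201]


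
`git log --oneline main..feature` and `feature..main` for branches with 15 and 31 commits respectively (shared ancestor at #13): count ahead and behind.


Common ancestor: commit #13
feature commits after divergence: 15 - 13 = 2
main commits after divergence: 31 - 13 = 18
feature is 2 commits ahead of main
main is 18 commits ahead of feature

feature ahead: 2, main ahead: 18


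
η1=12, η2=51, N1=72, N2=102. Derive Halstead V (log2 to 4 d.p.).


Formula: V = N * log2(η), where N = N1 + N2 and η = η1 + η2
η = 12 + 51 = 63
N = 72 + 102 = 174
log2(63) ≈ 5.9773
V = 174 * 5.9773 = 1040.05

1040.05


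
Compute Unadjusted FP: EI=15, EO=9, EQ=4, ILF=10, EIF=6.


UFP = EI*4 + EO*5 + EQ*4 + ILF*10 + EIF*7
UFP = 15*4 + 9*5 + 4*4 + 10*10 + 6*7
UFP = 60 + 45 + 16 + 100 + 42
UFP = 263

263


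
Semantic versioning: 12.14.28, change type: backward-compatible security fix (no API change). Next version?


Current: 12.14.28
Change category: 'backward-compatible security fix (no API change)' → patch bump
SemVer rule: patch bump → increment PATCH (MAJOR and MINOR unchanged)
New: 12.14.29

12.14.29


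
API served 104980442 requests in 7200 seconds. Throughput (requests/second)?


Formula: throughput = requests / seconds
throughput = 104980442 / 7200
throughput = 14580.62 requests/second

14580.62 requests/second


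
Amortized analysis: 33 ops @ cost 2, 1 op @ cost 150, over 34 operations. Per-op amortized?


Formula: Amortized cost = Total cost / Operations
Total cost = (33 * 2) + (1 * 150)
Total cost = 66 + 150 = 216
Amortized = 216 / 34 = 6.3529

6.3529


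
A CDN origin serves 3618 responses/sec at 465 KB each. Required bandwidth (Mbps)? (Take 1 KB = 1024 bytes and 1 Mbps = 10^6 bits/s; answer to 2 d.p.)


Formula: Mbps = payload_bytes * RPS * 8 / 1e6
Payload per request = 465 KB = 465 * 1024 = 476160 bytes
Total bytes/sec = 476160 * 3618 = 1722746880
Total bits/sec = 1722746880 * 8 = 13781975040
Mbps = 13781975040 / 1e6 = 13781.98

13781.98 Mbps


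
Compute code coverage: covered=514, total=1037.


Coverage = covered / total * 100
Coverage = 514 / 1037 * 100
Coverage = 49.57%

49.57%


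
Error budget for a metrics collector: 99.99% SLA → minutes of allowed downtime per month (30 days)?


Formula: allowed downtime = period * (100 - SLA) / 100
Period (month (30 days)) = 43200 minutes
Unavailability fraction = (100 - 99.99) / 100
Allowed downtime = 43200 * (100 - 99.99) / 100
Allowed downtime = 4.32 minutes

4.32 minutes


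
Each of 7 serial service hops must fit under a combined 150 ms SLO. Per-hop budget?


Formula: per_stage = total_budget / stages
per_stage = 150 / 7
per_stage = 21.43 ms

21.43 ms


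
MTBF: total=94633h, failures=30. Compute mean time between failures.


Formula: MTBF = Total operating time / Number of failures
MTBF = 94633 / 30
MTBF = 3154.43 hours

3154.43 hours


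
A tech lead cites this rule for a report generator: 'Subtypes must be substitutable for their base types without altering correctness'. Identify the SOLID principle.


This describes the Liskov Substitution Principle (LSP)

Liskov Substitution Principle (LSP)


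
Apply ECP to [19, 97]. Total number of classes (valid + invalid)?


Valid range: [19, 97]
Class 1: x < 19 — invalid
Class 2: 19 ≤ x ≤ 97 — valid
Class 3: x > 97 — invalid
Total equivalence classes: 3

3 equivalence classes


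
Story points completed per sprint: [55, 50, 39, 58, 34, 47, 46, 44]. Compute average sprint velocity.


Formula: Avg velocity = Total points / Number of sprints
Points: [55, 50, 39, 58, 34, 47, 46, 44]
Sum = 55 + 50 + 39 + 58 + 34 + 47 + 46 + 44 = 373
Avg velocity = 373 / 8 = 46.63 points/sprint

46.63 points/sprint


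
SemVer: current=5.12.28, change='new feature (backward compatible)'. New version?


Current: 5.12.28
Change category: 'new feature (backward compatible)' → minor bump
SemVer rule: minor bump → increment MINOR, reset PATCH to 0 (MAJOR unchanged)
New: 5.13.0

5.13.0


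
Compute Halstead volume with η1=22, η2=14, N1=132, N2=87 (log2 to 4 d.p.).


Formula: V = N * log2(η), where N = N1 + N2 and η = η1 + η2
η = 22 + 14 = 36
N = 132 + 87 = 219
log2(36) ≈ 5.1699
V = 219 * 5.1699 = 1132.21

1132.21


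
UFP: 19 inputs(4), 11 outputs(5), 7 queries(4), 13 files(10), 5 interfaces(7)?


UFP = EI*4 + EO*5 + EQ*4 + ILF*10 + EIF*7
UFP = 19*4 + 11*5 + 7*4 + 13*10 + 5*7
UFP = 76 + 55 + 28 + 130 + 35
UFP = 324

324


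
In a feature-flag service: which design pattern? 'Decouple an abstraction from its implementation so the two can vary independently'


This matches the Bridge pattern

Bridge


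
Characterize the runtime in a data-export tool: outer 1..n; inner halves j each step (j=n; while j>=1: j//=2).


Reasoning: n times log n
Complexity: O(n log n)

O(n log n)


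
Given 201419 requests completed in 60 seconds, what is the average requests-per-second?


Formula: throughput = requests / seconds
throughput = 201419 / 60
throughput = 3356.98 requests/second

3356.98 requests/second


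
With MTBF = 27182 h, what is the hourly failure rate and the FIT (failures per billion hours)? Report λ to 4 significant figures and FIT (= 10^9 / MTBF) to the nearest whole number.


Formula: λ = 1 / MTBF; FIT = λ × 1e9 = 1e9 / MTBF
λ = 1 / 27182 ≈ 3.679e-05 failures/hour
FIT = 1e9 / 27182 ≈ 36789 failures per 1e9 hours (nearest whole number)

λ = 3.679e-05 /h, FIT = 36789


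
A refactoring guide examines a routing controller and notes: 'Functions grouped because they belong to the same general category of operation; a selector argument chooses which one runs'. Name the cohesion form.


Reasoning: Grouped by category of activity, not by data or sequence
Type: Logical cohesion

Logical cohesion


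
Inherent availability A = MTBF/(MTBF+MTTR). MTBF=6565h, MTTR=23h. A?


Availability = MTBF / (MTBF + MTTR)
Availability = 6565 / (6565 + 23)
Availability = 6565 / 6588
Availability = 99.6509%

99.6509%


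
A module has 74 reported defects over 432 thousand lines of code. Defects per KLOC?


Defect density = defects / KLOC
Defect density = 74 / 432
Defect density = 0.171 defects/KLOC

0.171 defects/KLOC


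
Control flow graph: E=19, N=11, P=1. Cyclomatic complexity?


Formula: V(G) = E - N + 2P
V(G) = 19 - 11 + 2*1
V(G) = 8 + 2
V(G) = 10

10


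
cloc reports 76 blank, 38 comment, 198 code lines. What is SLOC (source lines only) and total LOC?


Total LOC = blank + comment + code
Total LOC = 76 + 38 + 198 = 312
SLOC (source only) = code = 198

Total LOC: 312, SLOC: 198


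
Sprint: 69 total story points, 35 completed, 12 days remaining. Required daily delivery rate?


Formula: Required rate = Remaining points / Days left
Remaining = 69 - 35 = 34 points
Required rate = 34 / 12 = 2.83 points/day

2.83 points/day


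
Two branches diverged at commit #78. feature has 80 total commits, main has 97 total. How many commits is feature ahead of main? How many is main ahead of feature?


Common ancestor: commit #78
feature commits after divergence: 80 - 78 = 2
main commits after divergence: 97 - 78 = 19
feature is 2 commits ahead of main
main is 19 commits ahead of feature

feature ahead: 2, main ahead: 19


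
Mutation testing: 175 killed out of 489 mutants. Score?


Mutation score = killed / total * 100
Mutation score = 175 / 489 * 100
Mutation score = 35.79%

35.79%


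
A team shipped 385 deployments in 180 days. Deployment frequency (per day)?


Formula: deployments per day = releases / days
= 385 / 180
= 2.139 deploys/day
(equivalently, 14.97 deploys/week)

2.139 deploys/day


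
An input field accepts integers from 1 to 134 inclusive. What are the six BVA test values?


Range: [1, 134]
Boundaries: just below min, min, min+1, max-1, max, just above max
Values: [0, 1, 2, 133, 134, 135]

[0, 1, 2, 133, 134, 135]


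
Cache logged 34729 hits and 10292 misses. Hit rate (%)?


Formula: hit rate = hits / (hits + misses) * 100
hit rate = 34729 / (34729 + 10292) * 100
hit rate = 34729 / 45021 * 100
hit rate = 77.14%

77.14%
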